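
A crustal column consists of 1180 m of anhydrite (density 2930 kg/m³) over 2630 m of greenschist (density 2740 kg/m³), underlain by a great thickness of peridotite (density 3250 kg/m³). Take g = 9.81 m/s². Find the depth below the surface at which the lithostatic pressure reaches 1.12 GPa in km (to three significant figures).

35.7 km

Pressure at base of upper layers: 2930×9.81×1180 + 2740×9.81×2630 = 1.046×10^8 Pa = 0.1046 GPa
Remaining pressure to be supplied by peridotite: 1.120×10^9 − 1.046×10^8 = 1.015×10^9 Pa
Additional depth in peridotite = 1.015×10^9 Pa / (3250 kg/m³ × 9.81 m/s²) = 31848 m
Total depth = 3810 m + 31848 m = 35658 m
= 35.658 km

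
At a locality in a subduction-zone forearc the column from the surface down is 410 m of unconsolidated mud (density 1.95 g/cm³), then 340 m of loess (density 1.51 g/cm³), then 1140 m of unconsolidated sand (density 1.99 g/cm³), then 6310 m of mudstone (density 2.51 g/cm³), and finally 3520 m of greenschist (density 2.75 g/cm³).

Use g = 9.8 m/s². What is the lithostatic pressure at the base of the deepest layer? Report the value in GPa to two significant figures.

0.29 GPa

unconsolidated mud: 1950 kg/m³ × 9.8 m/s² × 410 m = 7.835×10^6 Pa = 7.835×10^-3 GPa
loess: 1510 kg/m³ × 9.8 m/s² × 340 m = 5.031×10^6 Pa = 5.031×10^-3 GPa
unconsolidated sand: 1990 kg/m³ × 9.8 m/s² × 1140 m = 2.223×10^7 Pa = 0.02223 GPa
mudstone: 2510 kg/m³ × 9.8 m/s² × 6310 m = 1.552×10^8 Pa = 0.1552 GPa
greenschist: 2750 kg/m³ × 9.8 m/s² × 3520 m = 9.486×10^7 Pa = 0.09486 GPa
Total = 7.835×10^-3 + 5.031×10^-3 + 0.02223 + 0.1552 + 0.09486 = 0.28518 GPa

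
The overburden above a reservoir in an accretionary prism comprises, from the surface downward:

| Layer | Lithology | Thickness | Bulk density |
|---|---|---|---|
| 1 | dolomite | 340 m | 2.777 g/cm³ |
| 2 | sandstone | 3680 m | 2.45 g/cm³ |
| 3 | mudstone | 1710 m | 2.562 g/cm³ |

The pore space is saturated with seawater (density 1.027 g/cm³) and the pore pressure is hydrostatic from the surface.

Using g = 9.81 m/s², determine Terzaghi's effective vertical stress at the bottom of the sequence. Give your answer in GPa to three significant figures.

0.0830 GPa

Overburden (lithostatic) stress σ_v:
dolomite: 2777 kg/m³ × 9.81 m/s² × 340 m = 9.262×10^6 Pa = 9.262 MPa
sandstone: 2450 kg/m³ × 9.81 m/s² × 3680 m = 8.845×10^7 Pa = 88.45 MPa
mudstone: 2562 kg/m³ × 9.81 m/s² × 1710 m = 4.298×10^7 Pa = 42.98 MPa
Total = 9.262 + 88.45 + 42.98 = 140.69 MPa
Pore pressure P_p = 1027 kg/m³ × 9.81 m/s² × 5730 m = 5.773×10^7 Pa = 57.73 MPa
Effective stress σ' = σ_v − P_p = 140.7 − 57.73 = 82.958 MPa = 0.082958 GPa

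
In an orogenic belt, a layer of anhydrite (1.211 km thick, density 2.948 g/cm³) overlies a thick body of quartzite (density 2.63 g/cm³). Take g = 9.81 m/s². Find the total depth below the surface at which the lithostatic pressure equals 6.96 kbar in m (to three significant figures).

Pressure at base of upper layers: 2948×9.81×1211 = 3.502×10^7 Pa = 0.3502 kbar
Remaining pressure to be supplied by quartzite: 6.960×10^8 − 3.502×10^7 = 6.610×10^8 Pa
Additional depth in quartzite = 6.610×10^8 Pa / (2630 kg/m³ × 9.81 m/s²) = 25619 m
Total depth = 1211 m + 25619 m = 26830 m

26800 m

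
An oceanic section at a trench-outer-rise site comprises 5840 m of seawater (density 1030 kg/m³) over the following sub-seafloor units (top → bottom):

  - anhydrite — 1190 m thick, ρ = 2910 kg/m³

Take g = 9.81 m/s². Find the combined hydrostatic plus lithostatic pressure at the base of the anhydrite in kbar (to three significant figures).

0.930 kbar

seawater: 1030 kg/m³ × 9.81 m/s² × 5840 m = 5.901×10^7 Pa = 0.5901 kbar
anhydrite: 2910 kg/m³ × 9.81 m/s² × 1190 m = 3.397×10^7 Pa = 0.3397 kbar
Total = 0.5901 + 0.3397 = 0.92980 kbar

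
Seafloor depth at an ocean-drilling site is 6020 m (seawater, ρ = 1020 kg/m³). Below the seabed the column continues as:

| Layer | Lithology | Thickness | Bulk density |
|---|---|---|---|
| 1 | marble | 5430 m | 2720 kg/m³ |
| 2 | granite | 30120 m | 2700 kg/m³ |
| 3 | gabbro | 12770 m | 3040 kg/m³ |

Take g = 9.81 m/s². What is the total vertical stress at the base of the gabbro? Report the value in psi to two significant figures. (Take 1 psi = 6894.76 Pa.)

200000 psi

seawater: 1020 kg/m³ × 9.81 m/s² × 6020 m = 6.024×10^7 Pa = 8737 psi
marble: 2720 kg/m³ × 9.81 m/s² × 5430 m = 1.449×10^8 Pa = 21014 psi
granite: 2700 kg/m³ × 9.81 m/s² × 30120 m = 7.978×10^8 Pa = 1.157×10^5 psi
gabbro: 3040 kg/m³ × 9.81 m/s² × 12770 m = 3.808×10^8 Pa = 55235 psi
Total = 8737 + 21014 + 1.157×10^5 + 55235 = 2.0070×10^5 psi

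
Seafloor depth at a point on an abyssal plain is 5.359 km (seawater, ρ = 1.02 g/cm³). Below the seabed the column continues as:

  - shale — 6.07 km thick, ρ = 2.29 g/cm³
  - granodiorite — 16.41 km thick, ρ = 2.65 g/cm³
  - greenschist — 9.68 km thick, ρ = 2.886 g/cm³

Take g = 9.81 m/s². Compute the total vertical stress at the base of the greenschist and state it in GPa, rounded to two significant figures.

0.89 GPa

seawater: 1020 kg/m³ × 9.81 m/s² × 5359 m = 5.362×10^7 Pa = 0.05362 GPa
shale: 2290 kg/m³ × 9.81 m/s² × 6070 m = 1.364×10^8 Pa = 0.1364 GPa
granodiorite: 2650 kg/m³ × 9.81 m/s² × 16410 m = 4.266×10^8 Pa = 0.4266 GPa
greenschist: 2886 kg/m³ × 9.81 m/s² × 9680 m = 2.741×10^8 Pa = 0.2741 GPa
Total = 0.05362 + 0.1364 + 0.4266 + 0.2741 = 0.89064 GPa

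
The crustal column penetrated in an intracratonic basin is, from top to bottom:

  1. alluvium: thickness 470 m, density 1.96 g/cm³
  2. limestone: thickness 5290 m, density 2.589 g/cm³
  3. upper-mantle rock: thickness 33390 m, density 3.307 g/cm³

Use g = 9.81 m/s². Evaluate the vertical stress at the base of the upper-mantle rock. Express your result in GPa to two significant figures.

alluvium: 1960 kg/m³ × 9.81 m/s² × 470 m = 9.037×10^6 Pa = 9.037×10^-3 GPa
limestone: 2589 kg/m³ × 9.81 m/s² × 5290 m = 1.344×10^8 Pa = 0.1344 GPa
upper-mantle rock: 3307 kg/m³ × 9.81 m/s² × 33390 m = 1.083×10^9 Pa = 1.083 GPa
Total = 9.037×10^-3 + 0.1344 + 1.083 = 1.2266 GPa

1.2 GPa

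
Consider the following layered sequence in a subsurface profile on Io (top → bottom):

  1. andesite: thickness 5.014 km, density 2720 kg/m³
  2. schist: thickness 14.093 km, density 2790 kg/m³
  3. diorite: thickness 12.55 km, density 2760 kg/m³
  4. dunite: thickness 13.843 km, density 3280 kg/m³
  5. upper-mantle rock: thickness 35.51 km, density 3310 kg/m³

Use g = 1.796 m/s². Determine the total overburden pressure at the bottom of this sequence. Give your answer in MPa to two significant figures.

450 MPa

andesite: 2720 kg/m³ × 1.796 m/s² × 5014 m = 2.449×10^7 Pa = 24.49 MPa
schist: 2790 kg/m³ × 1.796 m/s² × 14093 m = 7.062×10^7 Pa = 70.62 MPa
diorite: 2760 kg/m³ × 1.796 m/s² × 12550 m = 6.221×10^7 Pa = 62.21 MPa
dunite: 3280 kg/m³ × 1.796 m/s² × 13843 m = 8.155×10^7 Pa = 81.55 MPa
upper-mantle rock: 3310 kg/m³ × 1.796 m/s² × 35510 m = 2.111×10^8 Pa = 211.1 MPa
Total = 24.49 + 70.62 + 62.21 + 81.55 + 211.1 = 449.97 MPa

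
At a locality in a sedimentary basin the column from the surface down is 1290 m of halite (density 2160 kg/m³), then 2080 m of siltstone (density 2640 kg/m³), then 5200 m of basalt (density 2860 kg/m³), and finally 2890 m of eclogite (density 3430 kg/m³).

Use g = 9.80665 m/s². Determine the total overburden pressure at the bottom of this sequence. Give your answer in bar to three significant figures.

halite: 2160 kg/m³ × 9.80665 m/s² × 1290 m = 2.733×10^7 Pa = 273.3 bar
siltstone: 2640 kg/m³ × 9.80665 m/s² × 2080 m = 5.385×10^7 Pa = 538.5 bar
basalt: 2860 kg/m³ × 9.80665 m/s² × 5200 m = 1.458×10^8 Pa = 1458 bar
eclogite: 3430 kg/m³ × 9.80665 m/s² × 2890 m = 9.721×10^7 Pa = 972.1 bar
Total = 273.3 + 538.5 + 1458 + 972.1 = 3242.3 bar

3240 bar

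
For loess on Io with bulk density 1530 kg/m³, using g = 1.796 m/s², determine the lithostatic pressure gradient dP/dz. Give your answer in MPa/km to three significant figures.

dP/dz = ρg = 1530 kg/m³ × 1.796 m/s² = 2747.9 Pa/m
= 2747.9 Pa/m × (1 MPa/km / 1000.0 Pa/m) = 2.7479 MPa/km

2.75 MPa/km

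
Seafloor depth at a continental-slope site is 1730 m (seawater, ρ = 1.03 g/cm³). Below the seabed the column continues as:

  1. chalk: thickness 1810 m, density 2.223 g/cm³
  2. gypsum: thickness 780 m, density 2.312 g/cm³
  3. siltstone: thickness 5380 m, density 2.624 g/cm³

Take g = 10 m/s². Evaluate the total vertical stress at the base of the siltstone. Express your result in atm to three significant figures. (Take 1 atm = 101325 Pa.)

2140 atm

seawater: 1030 kg/m³ × 10 m/s² × 1730 m = 1.782×10^7 Pa = 175.9 atm
chalk: 2223 kg/m³ × 10 m/s² × 1810 m = 4.024×10^7 Pa = 397.1 atm
gypsum: 2312 kg/m³ × 10 m/s² × 780 m = 1.803×10^7 Pa = 178.0 atm
siltstone: 2624 kg/m³ × 10 m/s² × 5380 m = 1.412×10^8 Pa = 1393 atm
Total = 175.9 + 397.1 + 178.0 + 1393 = 2144.2 atm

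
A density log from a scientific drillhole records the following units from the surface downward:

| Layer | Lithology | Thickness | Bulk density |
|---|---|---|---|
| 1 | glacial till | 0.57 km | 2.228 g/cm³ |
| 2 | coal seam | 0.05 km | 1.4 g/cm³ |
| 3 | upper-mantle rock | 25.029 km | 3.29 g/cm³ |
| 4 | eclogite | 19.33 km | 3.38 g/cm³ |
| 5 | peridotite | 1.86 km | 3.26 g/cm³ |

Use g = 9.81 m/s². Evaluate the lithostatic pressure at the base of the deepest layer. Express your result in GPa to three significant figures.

1.52 GPa

glacial till: 2228 kg/m³ × 9.81 m/s² × 570 m = 1.246×10^7 Pa = 0.01246 GPa
coal seam: 1400 kg/m³ × 9.81 m/s² × 50 m = 6.867×10^5 Pa = 6.867×10^-4 GPa
upper-mantle rock: 3290 kg/m³ × 9.81 m/s² × 25029 m = 8.078×10^8 Pa = 0.8078 GPa
eclogite: 3380 kg/m³ × 9.81 m/s² × 19330 m = 6.409×10^8 Pa = 0.6409 GPa
peridotite: 3260 kg/m³ × 9.81 m/s² × 1860 m = 5.948×10^7 Pa = 0.05948 GPa
Total = 0.01246 + 6.867×10^-4 + 0.8078 + 0.6409 + 0.05948 = 1.5214 GPa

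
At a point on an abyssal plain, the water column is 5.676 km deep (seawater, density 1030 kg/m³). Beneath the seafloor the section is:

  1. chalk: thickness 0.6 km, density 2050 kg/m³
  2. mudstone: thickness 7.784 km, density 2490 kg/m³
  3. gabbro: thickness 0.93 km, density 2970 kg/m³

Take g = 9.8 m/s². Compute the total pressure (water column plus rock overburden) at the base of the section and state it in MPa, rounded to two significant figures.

290 MPa

seawater: 1030 kg/m³ × 9.8 m/s² × 5676 m = 5.729×10^7 Pa = 57.29 MPa
chalk: 2050 kg/m³ × 9.8 m/s² × 600 m = 1.205×10^7 Pa = 12.05 MPa
mudstone: 2490 kg/m³ × 9.8 m/s² × 7784 m = 1.899×10^8 Pa = 189.9 MPa
gabbro: 2970 kg/m³ × 9.8 m/s² × 930 m = 2.707×10^7 Pa = 27.07 MPa
Total = 57.29 + 12.05 + 189.9 + 27.07 = 286.36 MPa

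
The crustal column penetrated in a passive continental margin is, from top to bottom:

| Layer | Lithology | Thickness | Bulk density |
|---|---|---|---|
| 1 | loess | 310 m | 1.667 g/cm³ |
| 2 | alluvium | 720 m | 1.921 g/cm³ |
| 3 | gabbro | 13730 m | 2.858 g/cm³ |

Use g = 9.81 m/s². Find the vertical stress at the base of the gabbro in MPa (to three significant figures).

404 MPa

loess: 1667 kg/m³ × 9.81 m/s² × 310 m = 5.070×10^6 Pa = 5.070 MPa
alluvium: 1921 kg/m³ × 9.81 m/s² × 720 m = 1.357×10^7 Pa = 13.57 MPa
gabbro: 2858 kg/m³ × 9.81 m/s² × 13730 m = 3.849×10^8 Pa = 384.9 MPa
Total = 5.070 + 13.57 + 384.9 = 403.59 MPa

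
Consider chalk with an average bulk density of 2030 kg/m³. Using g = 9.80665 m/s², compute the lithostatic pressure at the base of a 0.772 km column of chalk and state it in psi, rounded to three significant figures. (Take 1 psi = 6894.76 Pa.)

chalk: 2030 kg/m³ × 9.80665 m/s² × 772 m = 1.537×10^7 Pa = 2229 psi

2230 psi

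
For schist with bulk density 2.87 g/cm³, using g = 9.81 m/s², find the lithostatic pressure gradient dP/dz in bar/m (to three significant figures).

dP/dz = ρg = 2870 kg/m³ × 9.81 m/s² = 28155 Pa/m
= 28155 Pa/m × (1 bar/m / 1.0000×10^5 Pa/m) = 0.28155 bar/m

0.282 bar/m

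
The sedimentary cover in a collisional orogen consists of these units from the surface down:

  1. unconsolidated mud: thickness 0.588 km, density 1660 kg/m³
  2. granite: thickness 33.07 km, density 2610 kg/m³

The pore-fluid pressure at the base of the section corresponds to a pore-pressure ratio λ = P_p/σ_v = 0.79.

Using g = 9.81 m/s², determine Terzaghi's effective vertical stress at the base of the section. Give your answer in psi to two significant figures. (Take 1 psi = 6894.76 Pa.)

26000 psi

Overburden (lithostatic) stress σ_v:
unconsolidated mud: 1660 kg/m³ × 9.81 m/s² × 588 m = 9.575×10^6 Pa = 9.575 MPa
granite: 2610 kg/m³ × 9.81 m/s² × 33070 m = 8.467×10^8 Pa = 846.7 MPa
Total = 9.575 + 846.7 = 856.30 MPa
Pore pressure P_p = λ·σ_v = 0.79 × 856.3 MPa = 676.5 MPa
Effective stress σ' = σ_v − P_p = 856.3 − 676.5 = 179.82 MPa = 26081 psi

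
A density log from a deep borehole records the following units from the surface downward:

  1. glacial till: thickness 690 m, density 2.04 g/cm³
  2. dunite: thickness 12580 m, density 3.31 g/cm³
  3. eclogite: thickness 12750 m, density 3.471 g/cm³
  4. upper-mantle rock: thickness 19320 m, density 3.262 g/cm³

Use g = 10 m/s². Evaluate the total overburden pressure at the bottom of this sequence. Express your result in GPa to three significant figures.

1.50 GPa

glacial till: 2040 kg/m³ × 10 m/s² × 690 m = 1.408×10^7 Pa = 0.01408 GPa
dunite: 3310 kg/m³ × 10 m/s² × 12580 m = 4.164×10^8 Pa = 0.4164 GPa
eclogite: 3471 kg/m³ × 10 m/s² × 12750 m = 4.426×10^8 Pa = 0.4426 GPa
upper-mantle rock: 3262 kg/m³ × 10 m/s² × 19320 m = 6.302×10^8 Pa = 0.6302 GPa
Total = 0.01408 + 0.4164 + 0.4426 + 0.6302 = 1.5032 GPa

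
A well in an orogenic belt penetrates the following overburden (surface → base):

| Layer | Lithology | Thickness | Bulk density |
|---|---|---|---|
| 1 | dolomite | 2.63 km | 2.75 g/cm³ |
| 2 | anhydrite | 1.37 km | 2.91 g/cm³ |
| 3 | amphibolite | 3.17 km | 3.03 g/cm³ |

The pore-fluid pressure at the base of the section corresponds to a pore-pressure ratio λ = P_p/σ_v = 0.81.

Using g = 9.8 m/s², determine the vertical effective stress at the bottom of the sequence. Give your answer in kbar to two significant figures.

Overburden (lithostatic) stress σ_v:
dolomite: 2750 kg/m³ × 9.8 m/s² × 2630 m = 7.088×10^7 Pa = 70.88 MPa
anhydrite: 2910 kg/m³ × 9.8 m/s² × 1370 m = 3.907×10^7 Pa = 39.07 MPa
amphibolite: 3030 kg/m³ × 9.8 m/s² × 3170 m = 9.413×10^7 Pa = 94.13 MPa
Total = 70.88 + 39.07 + 94.13 = 204.08 MPa
Pore pressure P_p = λ·σ_v = 0.81 × 204.1 MPa = 165.3 MPa
Effective stress σ' = σ_v − P_p = 204.1 − 165.3 = 38.775 MPa = 0.38775 kbar

0.39 kbar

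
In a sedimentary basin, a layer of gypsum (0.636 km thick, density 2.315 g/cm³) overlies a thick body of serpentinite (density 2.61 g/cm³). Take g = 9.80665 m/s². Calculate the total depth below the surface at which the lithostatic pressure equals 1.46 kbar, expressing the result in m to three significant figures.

5780 m

Pressure at base of upper layers: 2315×9.80665×636 = 1.444×10^7 Pa = 0.1444 kbar
Remaining pressure to be supplied by serpentinite: 1.460×10^8 − 1.444×10^7 = 1.316×10^8 Pa
Additional depth in serpentinite = 1.316×10^8 Pa / (2610 kg/m³ × 9.80665 m/s²) = 5140.0 m
Total depth = 636 m + 5140.0 m = 5776.0 m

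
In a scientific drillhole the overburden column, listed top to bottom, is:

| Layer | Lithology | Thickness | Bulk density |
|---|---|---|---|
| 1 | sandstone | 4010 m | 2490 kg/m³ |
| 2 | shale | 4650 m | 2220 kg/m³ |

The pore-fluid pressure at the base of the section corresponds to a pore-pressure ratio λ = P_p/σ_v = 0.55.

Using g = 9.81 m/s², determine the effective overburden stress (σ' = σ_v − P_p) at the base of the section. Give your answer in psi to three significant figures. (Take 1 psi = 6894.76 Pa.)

13000 psi

Overburden (lithostatic) stress σ_v:
sandstone: 2490 kg/m³ × 9.81 m/s² × 4010 m = 9.795×10^7 Pa = 97.95 MPa
shale: 2220 kg/m³ × 9.81 m/s² × 4650 m = 1.013×10^8 Pa = 101.3 MPa
Total = 97.95 + 101.3 = 199.22 MPa
Pore pressure P_p = λ·σ_v = 0.55 × 199.2 MPa = 109.6 MPa
Effective stress σ' = σ_v − P_p = 199.2 − 109.6 = 89.649 MPa = 13003 psi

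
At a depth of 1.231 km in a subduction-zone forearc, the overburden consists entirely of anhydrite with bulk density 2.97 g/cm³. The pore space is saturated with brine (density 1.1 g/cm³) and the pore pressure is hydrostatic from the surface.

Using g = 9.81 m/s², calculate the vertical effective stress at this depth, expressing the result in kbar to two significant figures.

0.23 kbar

Overburden (lithostatic) stress σ_v:
anhydrite: 2970 kg/m³ × 9.81 m/s² × 1231 m = 3.587×10^7 Pa = 35.87 MPa
Pore pressure P_p = 1100 kg/m³ × 9.81 m/s² × 1231 m = 1.328×10^7 Pa = 13.28 MPa
Effective stress σ' = σ_v − P_p = 35.87 − 13.28 = 22.582 MPa = 0.22582 kbar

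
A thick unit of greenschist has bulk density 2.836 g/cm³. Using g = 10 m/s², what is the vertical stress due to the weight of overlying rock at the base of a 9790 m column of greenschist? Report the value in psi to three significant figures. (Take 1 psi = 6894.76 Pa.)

40300 psi

greenschist: 2836 kg/m³ × 10 m/s² × 9790 m = 2.776×10^8 Pa = 40269 psi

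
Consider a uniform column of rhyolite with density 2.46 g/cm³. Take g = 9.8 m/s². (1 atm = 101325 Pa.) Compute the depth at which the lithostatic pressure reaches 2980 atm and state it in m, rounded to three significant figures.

12500 m

h = P/(ρg) = 2980 atm / (2460 kg/m³ × 9.8 m/s²) = 3.019×10^8 Pa / 24108 Pa/m = 12525 m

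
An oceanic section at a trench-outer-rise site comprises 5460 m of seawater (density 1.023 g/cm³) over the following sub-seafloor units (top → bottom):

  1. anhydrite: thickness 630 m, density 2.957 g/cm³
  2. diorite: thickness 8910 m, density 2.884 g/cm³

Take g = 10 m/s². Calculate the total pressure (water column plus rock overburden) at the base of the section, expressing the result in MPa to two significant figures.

seawater: 1023 kg/m³ × 10 m/s² × 5460 m = 5.586×10^7 Pa = 55.86 MPa
anhydrite: 2957 kg/m³ × 10 m/s² × 630 m = 1.863×10^7 Pa = 18.63 MPa
diorite: 2884 kg/m³ × 10 m/s² × 8910 m = 2.570×10^8 Pa = 257.0 MPa
Total = 55.86 + 18.63 + 257.0 = 331.45 MPa

330 MPa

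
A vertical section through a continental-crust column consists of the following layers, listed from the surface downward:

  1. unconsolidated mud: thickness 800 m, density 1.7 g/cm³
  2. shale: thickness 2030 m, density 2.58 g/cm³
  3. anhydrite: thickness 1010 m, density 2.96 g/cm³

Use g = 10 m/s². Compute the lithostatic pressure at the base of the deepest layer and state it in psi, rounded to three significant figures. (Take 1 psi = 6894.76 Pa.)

unconsolidated mud: 1700 kg/m³ × 10 m/s² × 800 m = 1.360×10^7 Pa = 1973 psi
shale: 2580 kg/m³ × 10 m/s² × 2030 m = 5.237×10^7 Pa = 7596 psi
anhydrite: 2960 kg/m³ × 10 m/s² × 1010 m = 2.990×10^7 Pa = 4336 psi
Total = 1973 + 7596 + 4336 = 13905 psi

13900 psi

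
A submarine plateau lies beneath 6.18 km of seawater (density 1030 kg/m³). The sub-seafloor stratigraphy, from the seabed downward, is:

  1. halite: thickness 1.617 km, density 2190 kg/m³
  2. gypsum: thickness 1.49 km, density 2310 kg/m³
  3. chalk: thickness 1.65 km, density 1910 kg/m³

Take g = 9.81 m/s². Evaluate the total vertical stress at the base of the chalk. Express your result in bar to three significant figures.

seawater: 1030 kg/m³ × 9.81 m/s² × 6180 m = 6.244×10^7 Pa = 624.4 bar
halite: 2190 kg/m³ × 9.81 m/s² × 1617 m = 3.474×10^7 Pa = 347.4 bar
gypsum: 2310 kg/m³ × 9.81 m/s² × 1490 m = 3.377×10^7 Pa = 337.7 bar
chalk: 1910 kg/m³ × 9.81 m/s² × 1650 m = 3.092×10^7 Pa = 309.2 bar
Total = 624.4 + 347.4 + 337.7 + 309.2 = 1618.7 bar

1620 bar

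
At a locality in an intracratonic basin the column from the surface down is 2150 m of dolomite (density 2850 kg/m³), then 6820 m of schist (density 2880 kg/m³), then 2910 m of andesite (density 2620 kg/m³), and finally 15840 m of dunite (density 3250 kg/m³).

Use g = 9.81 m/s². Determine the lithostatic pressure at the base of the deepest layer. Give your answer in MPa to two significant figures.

830 MPa

dolomite: 2850 kg/m³ × 9.81 m/s² × 2150 m = 6.011×10^7 Pa = 60.11 MPa
schist: 2880 kg/m³ × 9.81 m/s² × 6820 m = 1.927×10^8 Pa = 192.7 MPa
andesite: 2620 kg/m³ × 9.81 m/s² × 2910 m = 7.479×10^7 Pa = 74.79 MPa
dunite: 3250 kg/m³ × 9.81 m/s² × 15840 m = 5.050×10^8 Pa = 505.0 MPa
Total = 60.11 + 192.7 + 74.79 + 505.0 = 832.61 MPa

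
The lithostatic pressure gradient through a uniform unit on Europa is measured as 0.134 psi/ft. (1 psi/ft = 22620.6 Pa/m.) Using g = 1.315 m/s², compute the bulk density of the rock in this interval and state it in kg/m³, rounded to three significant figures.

ρ = (dP/dz)/g = 0.134 psi/ft / 1.315 m/s² = 3031.2 Pa/m / 1.315 m/s² = 2305.1 kg/m³

2310 kg/m³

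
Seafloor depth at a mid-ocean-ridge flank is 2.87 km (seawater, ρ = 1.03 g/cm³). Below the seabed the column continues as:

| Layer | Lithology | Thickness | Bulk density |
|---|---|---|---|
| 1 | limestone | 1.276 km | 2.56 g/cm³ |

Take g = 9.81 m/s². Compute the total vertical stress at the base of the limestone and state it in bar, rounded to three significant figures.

seawater: 1030 kg/m³ × 9.81 m/s² × 2870 m = 2.900×10^7 Pa = 290.0 bar
limestone: 2560 kg/m³ × 9.81 m/s² × 1276 m = 3.204×10^7 Pa = 320.4 bar
Total = 290.0 + 320.4 = 610.44 bar

610 bar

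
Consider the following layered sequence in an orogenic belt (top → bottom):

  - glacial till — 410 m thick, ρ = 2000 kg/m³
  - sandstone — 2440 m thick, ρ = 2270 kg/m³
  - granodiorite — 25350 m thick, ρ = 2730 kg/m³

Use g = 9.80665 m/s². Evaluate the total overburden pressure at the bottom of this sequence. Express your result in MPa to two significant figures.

glacial till: 2000 kg/m³ × 9.80665 m/s² × 410 m = 8.041×10^6 Pa = 8.041 MPa
sandstone: 2270 kg/m³ × 9.80665 m/s² × 2440 m = 5.432×10^7 Pa = 54.32 MPa
granodiorite: 2730 kg/m³ × 9.80665 m/s² × 25350 m = 6.787×10^8 Pa = 678.7 MPa
Total = 8.041 + 54.32 + 678.7 = 741.03 MPa

740 MPa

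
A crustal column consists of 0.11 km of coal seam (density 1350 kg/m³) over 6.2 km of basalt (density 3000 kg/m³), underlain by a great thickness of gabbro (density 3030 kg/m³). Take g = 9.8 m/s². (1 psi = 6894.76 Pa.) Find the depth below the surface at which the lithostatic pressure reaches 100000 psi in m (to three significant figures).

23300 m

Pressure at base of upper layers: 1350×9.8×110 + 3000×9.8×6200 = 1.837×10^8 Pa = 26649 psi
Remaining pressure to be supplied by gabbro: 6.895×10^8 − 1.837×10^8 = 5.057×10^8 Pa
Additional depth in gabbro = 5.057×10^8 Pa / (3030 kg/m³ × 9.8 m/s²) = 17032 m
Total depth = 6310 m + 17032 m = 23342 m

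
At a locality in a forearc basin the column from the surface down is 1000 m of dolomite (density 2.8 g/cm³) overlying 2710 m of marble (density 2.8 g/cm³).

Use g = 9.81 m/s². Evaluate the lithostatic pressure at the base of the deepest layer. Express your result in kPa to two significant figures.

dolomite: 2800 kg/m³ × 9.81 m/s² × 1000 m = 2.747×10^7 Pa = 27468 kPa
marble: 2800 kg/m³ × 9.81 m/s² × 2710 m = 7.444×10^7 Pa = 74438 kPa
Total = 27468 + 74438 = 1.0191×10^5 kPa

100000 kPa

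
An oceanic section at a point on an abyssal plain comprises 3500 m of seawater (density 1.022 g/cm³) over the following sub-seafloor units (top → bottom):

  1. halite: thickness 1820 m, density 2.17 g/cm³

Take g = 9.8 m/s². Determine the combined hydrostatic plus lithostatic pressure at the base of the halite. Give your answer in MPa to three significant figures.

73.8 MPa

seawater: 1022 kg/m³ × 9.8 m/s² × 3500 m = 3.505×10^7 Pa = 35.05 MPa
halite: 2170 kg/m³ × 9.8 m/s² × 1820 m = 3.870×10^7 Pa = 38.70 MPa
Total = 35.05 + 38.70 = 73.759 MPa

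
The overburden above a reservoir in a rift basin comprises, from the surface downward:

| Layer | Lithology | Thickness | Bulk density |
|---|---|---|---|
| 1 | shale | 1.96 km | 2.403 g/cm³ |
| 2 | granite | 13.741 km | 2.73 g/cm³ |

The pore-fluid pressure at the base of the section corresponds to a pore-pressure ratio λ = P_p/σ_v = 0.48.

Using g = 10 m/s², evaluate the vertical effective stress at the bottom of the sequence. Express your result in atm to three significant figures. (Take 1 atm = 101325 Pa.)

Overburden (lithostatic) stress σ_v:
shale: 2403 kg/m³ × 10 m/s² × 1960 m = 4.710×10^7 Pa = 47.10 MPa
granite: 2730 kg/m³ × 10 m/s² × 13741 m = 3.751×10^8 Pa = 375.1 MPa
Total = 47.10 + 375.1 = 422.23 MPa
Pore pressure P_p = λ·σ_v = 0.48 × 422.2 MPa = 202.7 MPa
Effective stress σ' = σ_v − P_p = 422.2 − 202.7 = 219.56 MPa = 2166.9 atm

2170 atm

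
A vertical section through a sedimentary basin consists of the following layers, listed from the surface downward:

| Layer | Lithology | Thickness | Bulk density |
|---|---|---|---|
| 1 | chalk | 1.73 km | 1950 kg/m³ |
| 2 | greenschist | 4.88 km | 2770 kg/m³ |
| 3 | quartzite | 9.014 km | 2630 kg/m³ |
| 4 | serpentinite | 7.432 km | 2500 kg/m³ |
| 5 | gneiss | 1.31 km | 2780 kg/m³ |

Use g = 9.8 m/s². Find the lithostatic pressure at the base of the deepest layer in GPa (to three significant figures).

chalk: 1950 kg/m³ × 9.8 m/s² × 1730 m = 3.306×10^7 Pa = 0.03306 GPa
greenschist: 2770 kg/m³ × 9.8 m/s² × 4880 m = 1.325×10^8 Pa = 0.1325 GPa
quartzite: 2630 kg/m³ × 9.8 m/s² × 9014 m = 2.323×10^8 Pa = 0.2323 GPa
serpentinite: 2500 kg/m³ × 9.8 m/s² × 7432 m = 1.821×10^8 Pa = 0.1821 GPa
gneiss: 2780 kg/m³ × 9.8 m/s² × 1310 m = 3.569×10^7 Pa = 0.03569 GPa
Total = 0.03306 + 0.1325 + 0.2323 + 0.1821 + 0.03569 = 0.61563 GPa

0.616 GPa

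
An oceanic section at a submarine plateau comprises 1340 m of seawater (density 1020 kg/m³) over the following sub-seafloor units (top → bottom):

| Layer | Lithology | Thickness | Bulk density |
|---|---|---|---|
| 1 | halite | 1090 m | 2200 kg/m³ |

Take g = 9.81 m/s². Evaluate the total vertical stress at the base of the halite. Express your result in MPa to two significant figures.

37 MPa

seawater: 1020 kg/m³ × 9.81 m/s² × 1340 m = 1.341×10^7 Pa = 13.41 MPa
halite: 2200 kg/m³ × 9.81 m/s² × 1090 m = 2.352×10^7 Pa = 23.52 MPa
Total = 13.41 + 23.52 = 36.933 MPa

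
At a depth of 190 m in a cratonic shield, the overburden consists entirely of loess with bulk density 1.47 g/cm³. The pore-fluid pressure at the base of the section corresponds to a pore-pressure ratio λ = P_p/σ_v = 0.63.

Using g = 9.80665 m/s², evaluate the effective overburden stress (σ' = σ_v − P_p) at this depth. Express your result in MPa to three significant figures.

Overburden (lithostatic) stress σ_v:
loess: 1470 kg/m³ × 9.80665 m/s² × 190 m = 2.739×10^6 Pa = 2.739 MPa
Pore pressure P_p = λ·σ_v = 0.63 × 2.739 MPa = 1.726 MPa
Effective stress σ' = σ_v − P_p = 2.739 − 1.726 = 1.0134 MPa

1.01 MPa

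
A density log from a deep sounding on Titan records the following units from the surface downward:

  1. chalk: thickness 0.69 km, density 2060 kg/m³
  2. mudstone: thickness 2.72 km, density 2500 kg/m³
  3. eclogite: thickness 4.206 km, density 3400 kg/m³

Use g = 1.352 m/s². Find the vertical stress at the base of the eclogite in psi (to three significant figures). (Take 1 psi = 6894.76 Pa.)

chalk: 2060 kg/m³ × 1.352 m/s² × 690 m = 1.922×10^6 Pa = 278.7 psi
mudstone: 2500 kg/m³ × 1.352 m/s² × 2720 m = 9.194×10^6 Pa = 1333 psi
eclogite: 3400 kg/m³ × 1.352 m/s² × 4206 m = 1.933×10^7 Pa = 2804 psi
Total = 278.7 + 1333 + 2804 = 4416.3 psi

4420 psi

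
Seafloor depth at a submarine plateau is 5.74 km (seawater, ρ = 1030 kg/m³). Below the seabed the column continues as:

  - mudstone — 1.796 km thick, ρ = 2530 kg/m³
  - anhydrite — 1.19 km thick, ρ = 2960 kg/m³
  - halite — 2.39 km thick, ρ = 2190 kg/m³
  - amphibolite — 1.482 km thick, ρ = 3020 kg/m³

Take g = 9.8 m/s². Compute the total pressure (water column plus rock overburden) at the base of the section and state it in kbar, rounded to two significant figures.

seawater: 1030 kg/m³ × 9.8 m/s² × 5740 m = 5.794×10^7 Pa = 0.5794 kbar
mudstone: 2530 kg/m³ × 9.8 m/s² × 1796 m = 4.453×10^7 Pa = 0.4453 kbar
anhydrite: 2960 kg/m³ × 9.8 m/s² × 1190 m = 3.452×10^7 Pa = 0.3452 kbar
halite: 2190 kg/m³ × 9.8 m/s² × 2390 m = 5.129×10^7 Pa = 0.5129 kbar
amphibolite: 3020 kg/m³ × 9.8 m/s² × 1482 m = 4.386×10^7 Pa = 0.4386 kbar
Total = 0.5794 + 0.4453 + 0.3452 + 0.5129 + 0.4386 = 2.3214 kbar

2.3 kbar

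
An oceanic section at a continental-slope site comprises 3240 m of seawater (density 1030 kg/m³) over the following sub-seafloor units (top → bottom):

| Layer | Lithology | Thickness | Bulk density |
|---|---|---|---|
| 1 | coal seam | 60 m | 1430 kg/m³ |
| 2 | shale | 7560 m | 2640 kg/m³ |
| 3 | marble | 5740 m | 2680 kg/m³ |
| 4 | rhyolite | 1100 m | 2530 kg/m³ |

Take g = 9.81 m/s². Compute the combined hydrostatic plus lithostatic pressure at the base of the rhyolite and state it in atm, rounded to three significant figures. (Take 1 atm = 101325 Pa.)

4020 atm

seawater: 1030 kg/m³ × 9.81 m/s² × 3240 m = 3.274×10^7 Pa = 323.1 atm
coal seam: 1430 kg/m³ × 9.81 m/s² × 60 m = 8.417×10^5 Pa = 8.307 atm
shale: 2640 kg/m³ × 9.81 m/s² × 7560 m = 1.958×10^8 Pa = 1932 atm
marble: 2680 kg/m³ × 9.81 m/s² × 5740 m = 1.509×10^8 Pa = 1489 atm
rhyolite: 2530 kg/m³ × 9.81 m/s² × 1100 m = 2.730×10^7 Pa = 269.4 atm
Total = 323.1 + 8.307 + 1932 + 1489 + 269.4 = 4022.5 atm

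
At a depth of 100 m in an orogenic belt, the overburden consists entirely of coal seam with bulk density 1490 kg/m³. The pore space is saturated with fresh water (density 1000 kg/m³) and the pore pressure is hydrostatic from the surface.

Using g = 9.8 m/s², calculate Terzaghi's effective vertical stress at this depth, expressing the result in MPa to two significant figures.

0.48 MPa

Overburden (lithostatic) stress σ_v:
coal seam: 1490 kg/m³ × 9.8 m/s² × 100 m = 1.460×10^6 Pa = 1.460 MPa
Pore pressure P_p = 1000 kg/m³ × 9.8 m/s² × 100 m = 9.800×10^5 Pa = 0.9800 MPa
Effective stress σ' = σ_v − P_p = 1.460 − 0.9800 = 0.48020 MPa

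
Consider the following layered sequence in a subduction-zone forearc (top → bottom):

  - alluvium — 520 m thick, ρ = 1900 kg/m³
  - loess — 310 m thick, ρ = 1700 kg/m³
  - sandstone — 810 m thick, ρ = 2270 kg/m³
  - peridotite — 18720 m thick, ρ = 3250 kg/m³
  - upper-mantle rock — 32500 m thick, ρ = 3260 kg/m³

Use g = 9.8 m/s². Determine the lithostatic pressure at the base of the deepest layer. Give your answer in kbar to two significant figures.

17 kbar

alluvium: 1900 kg/m³ × 9.8 m/s² × 520 m = 9.682×10^6 Pa = 0.09682 kbar
loess: 1700 kg/m³ × 9.8 m/s² × 310 m = 5.165×10^6 Pa = 0.05165 kbar
sandstone: 2270 kg/m³ × 9.8 m/s² × 810 m = 1.802×10^7 Pa = 0.1802 kbar
peridotite: 3250 kg/m³ × 9.8 m/s² × 18720 m = 5.962×10^8 Pa = 5.962 kbar
upper-mantle rock: 3260 kg/m³ × 9.8 m/s² × 32500 m = 1.038×10^9 Pa = 10.38 kbar
Total = 0.09682 + 0.05165 + 0.1802 + 5.962 + 10.38 = 16.674 kbar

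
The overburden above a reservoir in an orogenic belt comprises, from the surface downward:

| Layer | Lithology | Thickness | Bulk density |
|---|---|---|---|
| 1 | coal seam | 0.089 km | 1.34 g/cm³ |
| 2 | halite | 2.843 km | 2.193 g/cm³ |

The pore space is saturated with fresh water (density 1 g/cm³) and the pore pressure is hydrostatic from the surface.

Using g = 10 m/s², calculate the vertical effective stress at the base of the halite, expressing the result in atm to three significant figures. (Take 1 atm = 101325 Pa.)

338 atm

Overburden (lithostatic) stress σ_v:
coal seam: 1340 kg/m³ × 10 m/s² × 89 m = 1.193×10^6 Pa = 1.193 MPa
halite: 2193 kg/m³ × 10 m/s² × 2843 m = 6.235×10^7 Pa = 62.35 MPa
Total = 1.193 + 62.35 = 63.540 MPa
Pore pressure P_p = 1000 kg/m³ × 10 m/s² × 2932 m = 2.932×10^7 Pa = 29.32 MPa
Effective stress σ' = σ_v − P_p = 63.54 − 29.32 = 34.220 MPa = 337.72 atm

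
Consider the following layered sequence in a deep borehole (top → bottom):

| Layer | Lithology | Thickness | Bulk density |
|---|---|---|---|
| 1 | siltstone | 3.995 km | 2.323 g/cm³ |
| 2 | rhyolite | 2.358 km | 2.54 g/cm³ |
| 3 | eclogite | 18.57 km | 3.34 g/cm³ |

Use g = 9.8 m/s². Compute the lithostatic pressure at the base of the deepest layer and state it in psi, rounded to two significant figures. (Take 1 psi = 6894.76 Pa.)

siltstone: 2323 kg/m³ × 9.8 m/s² × 3995 m = 9.095×10^7 Pa = 13191 psi
rhyolite: 2540 kg/m³ × 9.8 m/s² × 2358 m = 5.870×10^7 Pa = 8513 psi
eclogite: 3340 kg/m³ × 9.8 m/s² × 18570 m = 6.078×10^8 Pa = 88159 psi
Total = 13191 + 8513 + 88159 = 1.0986×10^5 psi

110000 psi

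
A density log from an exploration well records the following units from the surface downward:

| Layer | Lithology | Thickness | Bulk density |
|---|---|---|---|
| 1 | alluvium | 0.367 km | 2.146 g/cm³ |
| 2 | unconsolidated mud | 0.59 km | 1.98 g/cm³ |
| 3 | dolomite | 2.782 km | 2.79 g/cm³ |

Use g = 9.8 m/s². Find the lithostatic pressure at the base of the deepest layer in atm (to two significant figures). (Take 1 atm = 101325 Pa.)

940 atm

alluvium: 2146 kg/m³ × 9.8 m/s² × 367 m = 7.718×10^6 Pa = 76.17 atm
unconsolidated mud: 1980 kg/m³ × 9.8 m/s² × 590 m = 1.145×10^7 Pa = 113.0 atm
dolomite: 2790 kg/m³ × 9.8 m/s² × 2782 m = 7.607×10^7 Pa = 750.7 atm
Total = 76.17 + 113.0 + 750.7 = 939.87 atm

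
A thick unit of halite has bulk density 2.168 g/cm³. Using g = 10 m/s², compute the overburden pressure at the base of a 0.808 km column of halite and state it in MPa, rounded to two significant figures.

18 MPa

halite: 2168 kg/m³ × 10 m/s² × 808 m = 1.752×10^7 Pa = 17.52 MPa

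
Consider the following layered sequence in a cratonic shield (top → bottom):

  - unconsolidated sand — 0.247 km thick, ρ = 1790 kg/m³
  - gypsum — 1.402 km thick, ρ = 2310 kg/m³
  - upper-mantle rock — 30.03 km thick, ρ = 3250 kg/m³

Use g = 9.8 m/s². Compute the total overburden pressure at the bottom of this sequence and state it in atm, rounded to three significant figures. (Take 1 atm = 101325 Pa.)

9800 atm

unconsolidated sand: 1790 kg/m³ × 9.8 m/s² × 247 m = 4.333×10^6 Pa = 42.76 atm
gypsum: 2310 kg/m³ × 9.8 m/s² × 1402 m = 3.174×10^7 Pa = 313.2 atm
upper-mantle rock: 3250 kg/m³ × 9.8 m/s² × 30030 m = 9.565×10^8 Pa = 9439 atm
Total = 42.76 + 313.2 + 9439 = 9795.5 atm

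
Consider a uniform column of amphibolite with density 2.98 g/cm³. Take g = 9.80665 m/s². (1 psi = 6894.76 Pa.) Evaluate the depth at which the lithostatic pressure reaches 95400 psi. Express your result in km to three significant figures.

h = P/(ρg) = 95400 psi / (2980 kg/m³ × 9.80665 m/s²) = 6.578×10^8 Pa / 29224 Pa/m = 22508 m
= 22.508 km

22.5 km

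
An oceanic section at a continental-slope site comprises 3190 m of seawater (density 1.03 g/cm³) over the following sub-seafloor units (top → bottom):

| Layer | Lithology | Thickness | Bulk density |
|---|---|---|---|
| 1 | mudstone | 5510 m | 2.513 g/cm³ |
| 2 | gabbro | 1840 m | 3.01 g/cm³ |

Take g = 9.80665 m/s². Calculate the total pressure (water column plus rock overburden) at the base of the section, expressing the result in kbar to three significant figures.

seawater: 1030 kg/m³ × 9.80665 m/s² × 3190 m = 3.222×10^7 Pa = 0.3222 kbar
mudstone: 2513 kg/m³ × 9.80665 m/s² × 5510 m = 1.358×10^8 Pa = 1.358 kbar
gabbro: 3010 kg/m³ × 9.80665 m/s² × 1840 m = 5.431×10^7 Pa = 0.5431 kbar
Total = 0.3222 + 1.358 + 0.5431 = 2.2232 kbar

2.22 kbar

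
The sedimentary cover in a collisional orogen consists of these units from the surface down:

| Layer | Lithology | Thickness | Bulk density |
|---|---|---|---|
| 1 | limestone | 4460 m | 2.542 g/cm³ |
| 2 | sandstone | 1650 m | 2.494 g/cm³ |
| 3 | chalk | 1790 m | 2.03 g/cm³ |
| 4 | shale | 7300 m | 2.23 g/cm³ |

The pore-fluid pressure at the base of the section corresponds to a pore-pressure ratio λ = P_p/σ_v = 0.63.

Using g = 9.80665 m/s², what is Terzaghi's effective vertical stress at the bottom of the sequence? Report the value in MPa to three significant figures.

128 MPa

Overburden (lithostatic) stress σ_v:
limestone: 2542 kg/m³ × 9.80665 m/s² × 4460 m = 1.112×10^8 Pa = 111.2 MPa
sandstone: 2494 kg/m³ × 9.80665 m/s² × 1650 m = 4.036×10^7 Pa = 40.36 MPa
chalk: 2030 kg/m³ × 9.80665 m/s² × 1790 m = 3.563×10^7 Pa = 35.63 MPa
shale: 2230 kg/m³ × 9.80665 m/s² × 7300 m = 1.596×10^8 Pa = 159.6 MPa
Total = 111.2 + 40.36 + 35.63 + 159.6 = 346.81 MPa
Pore pressure P_p = λ·σ_v = 0.63 × 346.8 MPa = 218.5 MPa
Effective stress σ' = σ_v − P_p = 346.8 − 218.5 = 128.32 MPa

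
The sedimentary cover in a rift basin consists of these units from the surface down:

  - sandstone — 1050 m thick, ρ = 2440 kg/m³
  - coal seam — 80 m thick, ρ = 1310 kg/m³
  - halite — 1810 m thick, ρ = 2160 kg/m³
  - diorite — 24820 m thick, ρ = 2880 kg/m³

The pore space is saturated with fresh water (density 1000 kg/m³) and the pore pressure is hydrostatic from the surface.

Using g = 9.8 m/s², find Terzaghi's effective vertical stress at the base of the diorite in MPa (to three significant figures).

Overburden (lithostatic) stress σ_v:
sandstone: 2440 kg/m³ × 9.8 m/s² × 1050 m = 2.511×10^7 Pa = 25.11 MPa
coal seam: 1310 kg/m³ × 9.8 m/s² × 80 m = 1.027×10^6 Pa = 1.027 MPa
halite: 2160 kg/m³ × 9.8 m/s² × 1810 m = 3.831×10^7 Pa = 38.31 MPa
diorite: 2880 kg/m³ × 9.8 m/s² × 24820 m = 7.005×10^8 Pa = 700.5 MPa
Total = 25.11 + 1.027 + 38.31 + 700.5 = 764.97 MPa
Pore pressure P_p = 1000 kg/m³ × 9.8 m/s² × 27760 m = 2.720×10^8 Pa = 272.0 MPa
Effective stress σ' = σ_v − P_p = 765.0 − 272.0 = 492.92 MPa

493 MPa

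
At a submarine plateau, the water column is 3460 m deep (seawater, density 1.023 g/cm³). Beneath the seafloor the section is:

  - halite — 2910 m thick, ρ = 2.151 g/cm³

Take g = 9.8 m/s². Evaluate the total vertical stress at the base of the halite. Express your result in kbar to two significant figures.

0.96 kbar

seawater: 1023 kg/m³ × 9.8 m/s² × 3460 m = 3.469×10^7 Pa = 0.3469 kbar
halite: 2151 kg/m³ × 9.8 m/s² × 2910 m = 6.134×10^7 Pa = 0.6134 kbar
Total = 0.3469 + 0.6134 = 0.96030 kbar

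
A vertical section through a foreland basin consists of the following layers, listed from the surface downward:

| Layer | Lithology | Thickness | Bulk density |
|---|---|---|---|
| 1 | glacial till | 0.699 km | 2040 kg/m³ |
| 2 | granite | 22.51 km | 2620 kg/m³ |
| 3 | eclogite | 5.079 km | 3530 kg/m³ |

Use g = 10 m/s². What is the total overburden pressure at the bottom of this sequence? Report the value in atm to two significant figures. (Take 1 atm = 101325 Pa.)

glacial till: 2040 kg/m³ × 10 m/s² × 699 m = 1.426×10^7 Pa = 140.7 atm
granite: 2620 kg/m³ × 10 m/s² × 22510 m = 5.898×10^8 Pa = 5820 atm
eclogite: 3530 kg/m³ × 10 m/s² × 5079 m = 1.793×10^8 Pa = 1769 atm
Total = 140.7 + 5820 + 1769 = 7730.7 atm

7700 atm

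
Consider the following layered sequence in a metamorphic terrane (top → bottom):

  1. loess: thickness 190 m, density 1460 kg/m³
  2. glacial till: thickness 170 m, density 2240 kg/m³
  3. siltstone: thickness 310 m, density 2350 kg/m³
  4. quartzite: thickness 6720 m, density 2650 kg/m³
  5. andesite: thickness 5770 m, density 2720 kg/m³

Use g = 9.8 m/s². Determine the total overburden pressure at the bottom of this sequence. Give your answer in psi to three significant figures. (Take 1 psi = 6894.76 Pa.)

49600 psi

loess: 1460 kg/m³ × 9.8 m/s² × 190 m = 2.719×10^6 Pa = 394.3 psi
glacial till: 2240 kg/m³ × 9.8 m/s² × 170 m = 3.732×10^6 Pa = 541.3 psi
siltstone: 2350 kg/m³ × 9.8 m/s² × 310 m = 7.139×10^6 Pa = 1035 psi
quartzite: 2650 kg/m³ × 9.8 m/s² × 6720 m = 1.745×10^8 Pa = 25312 psi
andesite: 2720 kg/m³ × 9.8 m/s² × 5770 m = 1.538×10^8 Pa = 22308 psi
Total = 394.3 + 541.3 + 1035 + 25312 + 22308 = 49590 psi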